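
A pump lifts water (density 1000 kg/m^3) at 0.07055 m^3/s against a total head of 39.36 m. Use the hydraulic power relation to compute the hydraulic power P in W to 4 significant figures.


Approach: apply the hydraulic power relation, P = rho*g*Q*H.
P = 1000 * 9.81 * 0.07055 * 39.36 = 27240 W
Therefore the hydraulic power P = 27240 W.


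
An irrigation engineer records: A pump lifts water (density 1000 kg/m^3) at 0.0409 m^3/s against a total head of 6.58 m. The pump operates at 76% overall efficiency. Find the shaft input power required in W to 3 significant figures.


Approach: apply hydraulic power then efficiency conversion, P = rho*g*Q*H; P_in = P/eta.
Step 1 — hydraulic power (P = rho*g*Q*H):
  P = 1000 * 9.81 * 0.0409 * 6.58 = 2640.1 W
Step 2 — input power: P_in = P/eta = 2640.1 / 0.76 = 3470 W
Therefore the shaft input power required = 3470 W.


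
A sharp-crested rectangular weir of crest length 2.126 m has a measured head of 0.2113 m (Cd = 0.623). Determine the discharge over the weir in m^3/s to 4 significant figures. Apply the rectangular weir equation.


Approach: apply the rectangular weir equation, Q = (2/3)*Cd*L*sqrt(2g)*H^1.5.
Q = (2/3)*0.623*2.126*sqrt(2*9.81)*0.2113^1.5 = 0.3799 m^3/s
Therefore the discharge over the weir = 0.3799 m^3/s.


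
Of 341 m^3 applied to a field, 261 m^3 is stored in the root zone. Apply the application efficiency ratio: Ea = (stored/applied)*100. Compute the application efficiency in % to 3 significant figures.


Ea = (261/341)*100 = 76.5 %
Therefore the application efficiency = 76.5 %.


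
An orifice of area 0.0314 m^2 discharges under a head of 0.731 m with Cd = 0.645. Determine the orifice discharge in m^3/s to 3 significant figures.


Approach: apply the orifice equation, Q = Cd*A*sqrt(2*g*h).
Q = 0.645 * 0.0314 * sqrt(2*9.81*0.731) = 0.0767 m^3/s
Therefore the orifice discharge = 0.0767 m^3/s.


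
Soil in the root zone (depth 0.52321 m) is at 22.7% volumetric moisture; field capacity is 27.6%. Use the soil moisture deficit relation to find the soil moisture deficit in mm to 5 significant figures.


Approach: apply the soil moisture deficit relation, SMD = (FC - theta)/100 * depth * 1000.
SMD = (27.6 - 22.7)/100 * 0.52321 * 1000 = 25.637 mm
Therefore the soil moisture deficit = 25.637 mm.


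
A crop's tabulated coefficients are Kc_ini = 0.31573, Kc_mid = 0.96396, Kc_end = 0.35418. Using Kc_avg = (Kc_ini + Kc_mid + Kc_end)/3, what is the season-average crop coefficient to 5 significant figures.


Kc_avg = (0.31573 + 0.96396 + 0.35418)/3 = 0.54462
Therefore the season-average crop coefficient = 0.54462.


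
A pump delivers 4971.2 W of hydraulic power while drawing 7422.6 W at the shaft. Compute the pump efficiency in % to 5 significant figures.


Approach: apply the efficiency ratio, eta = (P_out/P_in)*100.
eta = (4971.2 / 7422.6) * 100 = 66.974 %
Therefore the pump efficiency = 66.974 %.


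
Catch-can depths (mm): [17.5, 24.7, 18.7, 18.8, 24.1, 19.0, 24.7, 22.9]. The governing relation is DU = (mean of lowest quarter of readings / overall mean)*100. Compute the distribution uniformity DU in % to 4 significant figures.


sorted lowest 2 of 8: [17.5, 18.7] -> mean = 18.1000 mm
overall mean = 21.3000 mm
DU = (18.1000/21.3000)*100 = 84.98 %
Therefore the distribution uniformity DU = 84.98 %.


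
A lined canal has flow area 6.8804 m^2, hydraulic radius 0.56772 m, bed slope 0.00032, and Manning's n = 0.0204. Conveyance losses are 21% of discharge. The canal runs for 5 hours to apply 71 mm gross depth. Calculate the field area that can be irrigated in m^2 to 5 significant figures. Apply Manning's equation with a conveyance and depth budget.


Approach: apply Manning's equation with a conveyance and depth budget, Q = (1/n)*A*R^(2/3)*S^(1/2); Q_field = Q*(1-loss); Area = Q_field*t/(d/1000).
Step 1 — canal discharge (Manning's equation):
  Q = (1/0.0204) * 6.8804 * 0.56772^(2/3) * 0.00032^(1/2) = 4.136642 m^3/s
Step 2 — delivered flow: Q_field = 4.136642*(1 - 21/100) = 3.267947 m^3/s
Step 3 — volume delivered: V = 3.267947 * 5*3600 = 58823.05 m^3
Step 4 — area served: A = V / (depth/1000) = 58823.05 / 0.071 = 828490 m^2
Therefore the field area that can be irrigated = 828490 m^2.


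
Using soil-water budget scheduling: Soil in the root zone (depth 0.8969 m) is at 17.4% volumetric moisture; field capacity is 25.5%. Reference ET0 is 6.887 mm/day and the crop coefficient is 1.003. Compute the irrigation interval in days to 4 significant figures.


Approach: apply soil-water budget scheduling, SMD = (FC-theta)/100*depth*1000; ETc = ET0*Kc; interval = SMD/ETc.
Step 1 — soil moisture deficit:
  SMD = (25.5 - 17.4)/100 * 0.8969 * 1000 = 72.6489 mm
Step 2 — daily crop ET (ETc = ET0*Kc):
  ETc = 6.887 * 1.003 = 6.90766 mm/day
Step 3 — irrigation interval (SMD/ETc):
  interval = 72.6489 / 6.90766 = 10.52 days
Therefore the irrigation interval = 10.52 days.


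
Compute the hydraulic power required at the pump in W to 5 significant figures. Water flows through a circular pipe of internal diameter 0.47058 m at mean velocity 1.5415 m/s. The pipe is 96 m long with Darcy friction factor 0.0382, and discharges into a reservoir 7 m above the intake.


Approach: apply continuity + Darcy-Weisbach + hydraulic power, Q = A*v; hf = f*(L/D)*(v^2/(2g)); H = static + hf; P = rho*g*Q*H.
Step 1 — flow rate (continuity, Q = A*v):
  A = pi*(0.47058/2)^2 = 0.1739229 m^2
  Q = 0.1739229 * 1.5415 = 0.2681022 m^3/s
Step 2 — friction head loss (Darcy-Weisbach):
  hf = 0.0382 * (96/0.47058) * (1.5415^2 / (2*9.81))
  hf = 0.9438200 m
Step 3 — total head: H = 7 + 0.9438200 = 7.943820 m
Step 4 — hydraulic power (P = rho*g*Q*H):
  P = 1000 * 9.81 * 0.2681022 * 7.943820 = 20893 W
Therefore the hydraulic power required at the pump = 20893 W.


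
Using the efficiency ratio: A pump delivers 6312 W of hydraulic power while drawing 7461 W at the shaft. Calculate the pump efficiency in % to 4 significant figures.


Approach: apply the efficiency ratio, eta = (P_out/P_in)*100.
eta = (6312 / 7461) * 100 = 84.60 %
Therefore the pump efficiency = 84.60 %.


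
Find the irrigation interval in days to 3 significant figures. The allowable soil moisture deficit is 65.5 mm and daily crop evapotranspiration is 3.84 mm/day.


Approach: apply the irrigation interval relation, interval = SMD / ETc.
interval = 65.5 / 3.84 = 17.1 days
Therefore the irrigation interval = 17.1 days.


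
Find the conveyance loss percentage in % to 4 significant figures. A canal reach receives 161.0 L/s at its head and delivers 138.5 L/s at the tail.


Approach: apply the conveyance loss ratio, loss% = ((Q_head - Q_tail)/Q_head)*100.
loss = ((161.0 - 138.5)/161.0)*100 = 13.98 %
Therefore the conveyance loss percentage = 13.98 %.


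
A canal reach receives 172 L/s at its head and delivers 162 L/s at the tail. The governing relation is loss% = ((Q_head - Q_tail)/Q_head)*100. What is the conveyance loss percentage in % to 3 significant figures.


loss = ((172 - 162)/172)*100 = 5.81 %
Therefore the conveyance loss percentage = 5.81 %.


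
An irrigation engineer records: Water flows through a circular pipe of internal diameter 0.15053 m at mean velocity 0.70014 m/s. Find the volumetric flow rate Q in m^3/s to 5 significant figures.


Approach: apply the continuity equation for pipe flow, Q = A * v with A = pi*(D/2)^2.
A = pi*(0.15053/2)^2 = 0.01779656 m^2
Q = 0.01779656 * 0.70014 = 0.012460 m^3/s
Therefore the volumetric flow rate Q = 0.012460 m^3/s.


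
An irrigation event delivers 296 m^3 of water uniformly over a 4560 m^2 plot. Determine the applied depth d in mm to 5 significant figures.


Approach: apply depth from volume over area, d = (V/A)*1000.
d = (296 / 4560) * 1000 = 64.912 mm
Therefore the applied depth d = 64.912 mm.


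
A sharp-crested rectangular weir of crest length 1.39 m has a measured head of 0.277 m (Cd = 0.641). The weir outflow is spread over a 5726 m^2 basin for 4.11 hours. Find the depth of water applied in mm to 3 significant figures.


Approach: apply the rectangular weir equation with a volume-to-depth conversion, Q = (2/3)*Cd*L*sqrt(2g)*H^1.5; d = Q*t/A * 1000.
Step 1 — weir discharge:
  Q = (2/3)*0.641*1.39*sqrt(2*9.81)*0.277^1.5 = 0.38358 m^3/s
Step 2 — volume: V = 0.38358 * 4.11*3600 = 5675.4 m^3
Step 3 — depth: d = V/A * 1000 = 5675.4/5726 * 1000 = 991 mm
Therefore the depth of water applied = 991 mm.


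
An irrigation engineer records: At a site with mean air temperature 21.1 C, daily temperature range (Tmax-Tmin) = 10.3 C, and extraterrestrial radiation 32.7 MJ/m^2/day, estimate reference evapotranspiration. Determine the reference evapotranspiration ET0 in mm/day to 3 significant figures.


Approach: apply the Hargreaves-Samani method, ET0 = 0.0023*(Tmean+17.8)*sqrt(Tmax-Tmin)*0.408*Ra.
ET0 = 0.0023*(21.1+17.8)*sqrt(10.3)*0.408*32.7 = 3.83 mm/day
Therefore the reference evapotranspiration ET0 = 3.83 mm/day.


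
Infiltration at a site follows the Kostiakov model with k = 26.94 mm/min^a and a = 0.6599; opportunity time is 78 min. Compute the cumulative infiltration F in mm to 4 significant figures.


Approach: apply the Kostiakov infiltration equation, F = k*t^a.
F = 26.94 * 78^0.6599 = 477.5 mm
Therefore the cumulative infiltration F = 477.5 mm.


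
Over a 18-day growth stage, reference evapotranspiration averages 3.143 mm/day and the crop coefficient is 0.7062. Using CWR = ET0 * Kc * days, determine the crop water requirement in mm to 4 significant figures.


CWR = 3.143 * 0.7062 * 18 = 39.95 mm
Therefore the crop water requirement = 39.95 mm.


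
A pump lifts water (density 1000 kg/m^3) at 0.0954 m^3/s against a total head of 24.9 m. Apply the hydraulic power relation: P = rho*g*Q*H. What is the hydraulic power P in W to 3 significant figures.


P = 1000 * 9.81 * 0.0954 * 24.9 = 23300 W
Therefore the hydraulic power P = 23300 W.


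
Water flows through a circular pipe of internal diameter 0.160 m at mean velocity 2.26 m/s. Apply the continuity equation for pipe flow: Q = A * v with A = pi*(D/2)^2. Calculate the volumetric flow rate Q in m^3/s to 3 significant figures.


A = pi*(0.160/2)^2 = 0.020106 m^2
Q = 0.020106 * 2.26 = 0.0454 m^3/s
Therefore the volumetric flow rate Q = 0.0454 m^3/s.


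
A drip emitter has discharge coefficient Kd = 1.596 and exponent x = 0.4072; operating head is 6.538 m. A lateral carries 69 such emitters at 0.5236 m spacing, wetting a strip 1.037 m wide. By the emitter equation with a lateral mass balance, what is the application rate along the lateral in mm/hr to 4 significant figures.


Approach: apply the emitter equation with a lateral mass balance, q = Kd*h^x; Q = n*q; rate = Q/(n*spacing*width).
Step 1 — single emitter flow (q = Kd*h^x):
  q = 1.596 * 6.538^0.4072 = 3.42833 L/hr
Step 2 — total lateral flow: Q = 69 * 3.42833 = 236.554 L/hr
Step 3 — wetted area: A = 69 * 0.5236 * 1.037 = 37.4652 m^2
Step 4 — application rate: Q/A = 236.554/37.4652 = 6.314 mm/hr
Therefore the application rate along the lateral = 6.314 mm/hr.


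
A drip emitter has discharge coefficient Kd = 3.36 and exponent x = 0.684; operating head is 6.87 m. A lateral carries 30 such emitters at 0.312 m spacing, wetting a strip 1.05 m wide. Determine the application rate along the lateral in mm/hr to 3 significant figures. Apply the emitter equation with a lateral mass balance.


Approach: apply the emitter equation with a lateral mass balance, q = Kd*h^x; Q = n*q; rate = Q/(n*spacing*width).
Step 1 — single emitter flow (q = Kd*h^x):
  q = 3.36 * 6.87^0.684 = 12.555 L/hr
Step 2 — total lateral flow: Q = 30 * 12.555 = 376.65 L/hr
Step 3 — wetted area: A = 30 * 0.312 * 1.05 = 9.8280 m^2
Step 4 — application rate: Q/A = 376.65/9.8280 = 38.3 mm/hr
Therefore the application rate along the lateral = 38.3 mm/hr.


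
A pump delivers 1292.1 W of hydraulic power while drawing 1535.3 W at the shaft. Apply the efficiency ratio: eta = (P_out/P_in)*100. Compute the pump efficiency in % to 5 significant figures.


eta = (1292.1 / 1535.3) * 100 = 84.159 %
Therefore the pump efficiency = 84.159 %.


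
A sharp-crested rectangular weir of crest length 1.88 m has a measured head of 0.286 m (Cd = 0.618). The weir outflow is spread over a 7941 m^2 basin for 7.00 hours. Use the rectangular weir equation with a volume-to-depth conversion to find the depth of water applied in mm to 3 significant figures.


Approach: apply the rectangular weir equation with a volume-to-depth conversion, Q = (2/3)*Cd*L*sqrt(2g)*H^1.5; d = Q*t/A * 1000.
Step 1 — weir discharge:
  Q = (2/3)*0.618*1.88*sqrt(2*9.81)*0.286^1.5 = 0.52475 m^3/s
Step 2 — volume: V = 0.52475 * 7.00*3600 = 13224 m^3
Step 3 — depth: d = V/A * 1000 = 13224/7941 * 1000 = 1670 mm
Therefore the depth of water applied = 1670 mm.


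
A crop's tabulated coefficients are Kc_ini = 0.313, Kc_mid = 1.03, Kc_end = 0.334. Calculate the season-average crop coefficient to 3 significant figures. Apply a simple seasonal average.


Approach: apply a simple seasonal average, Kc_avg = (Kc_ini + Kc_mid + Kc_end)/3.
Kc_avg = (0.313 + 1.03 + 0.334)/3 = 0.559
Therefore the season-average crop coefficient = 0.559.


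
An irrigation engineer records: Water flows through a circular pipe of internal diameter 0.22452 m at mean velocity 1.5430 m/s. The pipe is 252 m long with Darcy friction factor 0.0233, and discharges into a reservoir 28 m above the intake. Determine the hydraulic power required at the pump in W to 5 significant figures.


Approach: apply continuity + Darcy-Weisbach + hydraulic power, Q = A*v; hf = f*(L/D)*(v^2/(2g)); H = static + hf; P = rho*g*Q*H.
Step 1 — flow rate (continuity, Q = A*v):
  A = pi*(0.22452/2)^2 = 0.03959132 m^2
  Q = 0.03959132 * 1.5430 = 0.06108940 m^3/s
Step 2 — friction head loss (Darcy-Weisbach):
  hf = 0.0233 * (252/0.22452) * (1.5430^2 / (2*9.81))
  hf = 3.173469 m
Step 3 — total head: H = 28 + 3.173469 = 31.17347 m
Step 4 — hydraulic power (P = rho*g*Q*H):
  P = 1000 * 9.81 * 0.06108940 * 31.17347 = 18682 W
Therefore the hydraulic power required at the pump = 18682 W.


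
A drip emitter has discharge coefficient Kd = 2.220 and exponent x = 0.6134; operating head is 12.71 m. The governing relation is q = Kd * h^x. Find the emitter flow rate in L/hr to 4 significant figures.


q = 2.220 * 12.71^0.6134 = 10.56 L/hr
Therefore the emitter flow rate = 10.56 L/hr.


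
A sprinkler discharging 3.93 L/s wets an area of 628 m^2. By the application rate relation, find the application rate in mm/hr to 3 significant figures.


Approach: apply the application rate relation, rate = (Q/A)*3600.
rate = (3.93 / 628) * 3600 = 22.5 mm/hr
Therefore the application rate = 22.5 mm/hr.


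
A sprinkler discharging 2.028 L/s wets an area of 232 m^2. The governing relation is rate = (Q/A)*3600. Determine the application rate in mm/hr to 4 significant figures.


rate = (2.028 / 232) * 3600 = 31.47 mm/hr
Therefore the application rate = 31.47 mm/hr.


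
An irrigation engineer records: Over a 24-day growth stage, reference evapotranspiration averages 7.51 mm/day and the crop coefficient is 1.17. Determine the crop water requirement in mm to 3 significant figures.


Approach: apply the crop water requirement relation, CWR = ET0 * Kc * days.
CWR = 7.51 * 1.17 * 24 = 211 mm
Therefore the crop water requirement = 211 mm.


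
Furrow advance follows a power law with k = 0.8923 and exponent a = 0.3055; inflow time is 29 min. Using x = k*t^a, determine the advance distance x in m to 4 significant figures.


x = 0.8923 * 29^0.3055 = 2.496 m
Therefore the advance distance x = 2.496 m.


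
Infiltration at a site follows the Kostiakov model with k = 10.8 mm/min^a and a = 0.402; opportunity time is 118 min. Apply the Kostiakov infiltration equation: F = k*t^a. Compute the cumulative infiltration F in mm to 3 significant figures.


F = 10.8 * 118^0.402 = 73.5 mm
Therefore the cumulative infiltration F = 73.5 mm.


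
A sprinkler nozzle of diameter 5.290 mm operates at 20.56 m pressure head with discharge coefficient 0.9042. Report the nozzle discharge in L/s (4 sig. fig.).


Approach: apply the orifice equation, Q = Cd*A*sqrt(2*g*h), A = pi*(d/2)^2.
A = pi*(5.290e-3/2)^2 = 2.19787e-05 m^2
Q = 0.9042 * 2.19787e-05 * sqrt(2*9.81*20.56) * 1000 = 0.3991 L/s
Therefore the nozzle discharge = 0.3991 L/s.


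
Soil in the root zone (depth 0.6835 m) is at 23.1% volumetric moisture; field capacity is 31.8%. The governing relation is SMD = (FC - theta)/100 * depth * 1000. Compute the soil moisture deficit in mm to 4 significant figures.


SMD = (31.8 - 23.1)/100 * 0.6835 * 1000 = 59.46 mm
Therefore the soil moisture deficit = 59.46 mm.


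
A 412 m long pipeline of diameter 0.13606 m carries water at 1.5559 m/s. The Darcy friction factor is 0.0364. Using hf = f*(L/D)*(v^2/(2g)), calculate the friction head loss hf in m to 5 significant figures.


hf = 0.0364 * (412/0.13606) * (1.5559^2 / (2*9.81))
hf = 13.600 m
Therefore the friction head loss hf = 13.600 m.


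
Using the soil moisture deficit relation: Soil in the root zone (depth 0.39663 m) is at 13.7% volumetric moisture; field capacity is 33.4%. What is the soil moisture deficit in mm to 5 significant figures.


Approach: apply the soil moisture deficit relation, SMD = (FC - theta)/100 * depth * 1000.
SMD = (33.4 - 13.7)/100 * 0.39663 * 1000 = 78.136 mm
Therefore the soil moisture deficit = 78.136 mm.


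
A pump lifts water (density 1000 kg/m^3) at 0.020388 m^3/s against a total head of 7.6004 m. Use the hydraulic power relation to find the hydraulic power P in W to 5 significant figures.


Approach: apply the hydraulic power relation, P = rho*g*Q*H.
P = 1000 * 9.81 * 0.020388 * 7.6004 = 1520.1 W
Therefore the hydraulic power P = 1520.1 W.


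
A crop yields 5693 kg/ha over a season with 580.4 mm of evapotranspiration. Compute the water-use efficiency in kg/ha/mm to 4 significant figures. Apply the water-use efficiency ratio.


Approach: apply the water-use efficiency ratio, WUE = yield/ET.
WUE = 5693 / 580.4 = 9.809 kg/ha/mm
Therefore the water-use efficiency = 9.809 kg/ha/mm.


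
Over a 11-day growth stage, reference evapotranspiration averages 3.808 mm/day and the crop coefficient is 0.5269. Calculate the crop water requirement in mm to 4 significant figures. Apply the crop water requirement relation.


Approach: apply the crop water requirement relation, CWR = ET0 * Kc * days.
CWR = 3.808 * 0.5269 * 11 = 22.07 mm
Therefore the crop water requirement = 22.07 mm.


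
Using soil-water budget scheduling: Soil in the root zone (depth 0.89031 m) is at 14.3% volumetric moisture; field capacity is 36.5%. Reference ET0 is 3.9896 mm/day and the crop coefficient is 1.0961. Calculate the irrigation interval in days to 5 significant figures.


Approach: apply soil-water budget scheduling, SMD = (FC-theta)/100*depth*1000; ETc = ET0*Kc; interval = SMD/ETc.
Step 1 — soil moisture deficit:
  SMD = (36.5 - 14.3)/100 * 0.89031 * 1000 = 197.6488 mm
Step 2 — daily crop ET (ETc = ET0*Kc):
  ETc = 3.9896 * 1.0961 = 4.373001 mm/day
Step 3 — irrigation interval (SMD/ETc):
  interval = 197.6488 / 4.373001 = 45.198 days
Therefore the irrigation interval = 45.198 days.


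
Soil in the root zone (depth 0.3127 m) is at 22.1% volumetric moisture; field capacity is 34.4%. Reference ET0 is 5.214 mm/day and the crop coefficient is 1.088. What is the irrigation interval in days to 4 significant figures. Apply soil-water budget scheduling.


Approach: apply soil-water budget scheduling, SMD = (FC-theta)/100*depth*1000; ETc = ET0*Kc; interval = SMD/ETc.
Step 1 — soil moisture deficit:
  SMD = (34.4 - 22.1)/100 * 0.3127 * 1000 = 38.4621 mm
Step 2 — daily crop ET (ETc = ET0*Kc):
  ETc = 5.214 * 1.088 = 5.67283 mm/day
Step 3 — irrigation interval (SMD/ETc):
  interval = 38.4621 / 5.67283 = 6.780 days
Therefore the irrigation interval = 6.780 days.


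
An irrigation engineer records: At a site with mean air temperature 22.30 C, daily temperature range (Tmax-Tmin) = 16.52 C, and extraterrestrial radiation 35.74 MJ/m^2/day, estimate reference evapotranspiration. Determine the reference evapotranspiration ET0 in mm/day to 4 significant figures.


Approach: apply the Hargreaves-Samani method, ET0 = 0.0023*(Tmean+17.8)*sqrt(Tmax-Tmin)*0.408*Ra.
ET0 = 0.0023*(22.30+17.8)*sqrt(16.52)*0.408*35.74 = 5.466 mm/day
Therefore the reference evapotranspiration ET0 = 5.466 mm/day.


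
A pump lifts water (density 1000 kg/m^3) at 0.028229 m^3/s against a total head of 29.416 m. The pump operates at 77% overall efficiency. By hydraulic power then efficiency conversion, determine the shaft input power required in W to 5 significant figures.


Approach: apply hydraulic power then efficiency conversion, P = rho*g*Q*H; P_in = P/eta.
Step 1 — hydraulic power (P = rho*g*Q*H):
  P = 1000 * 9.81 * 0.028229 * 29.416 = 8146.070 W
Step 2 — input power: P_in = P/eta = 8146.070 / 0.77 = 10579 W
Therefore the shaft input power required = 10579 W.


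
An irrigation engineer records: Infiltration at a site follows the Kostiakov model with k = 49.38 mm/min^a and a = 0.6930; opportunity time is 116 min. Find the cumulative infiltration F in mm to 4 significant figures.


Approach: apply the Kostiakov infiltration equation, F = k*t^a.
F = 49.38 * 116^0.6930 = 1331 mm
Therefore the cumulative infiltration F = 1331 mm.


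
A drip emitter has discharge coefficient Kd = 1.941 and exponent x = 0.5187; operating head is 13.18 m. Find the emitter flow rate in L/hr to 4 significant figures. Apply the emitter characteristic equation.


Approach: apply the emitter characteristic equation, q = Kd * h^x.
q = 1.941 * 13.18^0.5187 = 7.395 L/hr
Therefore the emitter flow rate = 7.395 L/hr.


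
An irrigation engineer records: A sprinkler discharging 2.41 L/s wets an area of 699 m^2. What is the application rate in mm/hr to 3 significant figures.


Approach: apply the application rate relation, rate = (Q/A)*3600.
rate = (2.41 / 699) * 3600 = 12.4 mm/hr
Therefore the application rate = 12.4 mm/hr.


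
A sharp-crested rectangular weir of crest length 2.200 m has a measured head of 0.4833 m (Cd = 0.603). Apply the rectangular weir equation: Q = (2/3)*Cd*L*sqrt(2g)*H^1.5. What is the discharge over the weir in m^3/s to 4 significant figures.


Q = (2/3)*0.603*2.200*sqrt(2*9.81)*0.4833^1.5 = 1.316 m^3/s
Therefore the discharge over the weir = 1.316 m^3/s.


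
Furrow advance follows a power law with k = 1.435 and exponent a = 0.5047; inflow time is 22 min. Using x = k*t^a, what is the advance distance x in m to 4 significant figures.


x = 1.435 * 22^0.5047 = 6.829 m
Therefore the advance distance x = 6.829 m.


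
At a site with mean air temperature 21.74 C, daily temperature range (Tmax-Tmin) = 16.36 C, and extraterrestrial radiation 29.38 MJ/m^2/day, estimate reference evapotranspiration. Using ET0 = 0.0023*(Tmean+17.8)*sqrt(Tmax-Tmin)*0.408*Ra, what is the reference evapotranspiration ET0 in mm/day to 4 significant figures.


ET0 = 0.0023*(21.74+17.8)*sqrt(16.36)*0.408*29.38 = 4.409 mm/day
Therefore the reference evapotranspiration ET0 = 4.409 mm/day.


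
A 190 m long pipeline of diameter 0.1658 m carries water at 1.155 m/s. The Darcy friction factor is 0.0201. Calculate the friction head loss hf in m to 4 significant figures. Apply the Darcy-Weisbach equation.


Approach: apply the Darcy-Weisbach equation, hf = f*(L/D)*(v^2/(2g)).
hf = 0.0201 * (190/0.1658) * (1.155^2 / (2*9.81))
hf = 1.566 m
Therefore the friction head loss hf = 1.566 m.


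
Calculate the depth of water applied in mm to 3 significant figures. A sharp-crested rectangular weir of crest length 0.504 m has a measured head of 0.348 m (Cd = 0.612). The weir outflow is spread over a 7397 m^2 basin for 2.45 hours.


Approach: apply the rectangular weir equation with a volume-to-depth conversion, Q = (2/3)*Cd*L*sqrt(2g)*H^1.5; d = Q*t/A * 1000.
Step 1 — weir discharge:
  Q = (2/3)*0.612*0.504*sqrt(2*9.81)*0.348^1.5 = 0.18699 m^3/s
Step 2 — volume: V = 0.18699 * 2.45*3600 = 1649.2 m^3
Step 3 — depth: d = V/A * 1000 = 1649.2/7397 * 1000 = 223 mm
Therefore the depth of water applied = 223 mm.


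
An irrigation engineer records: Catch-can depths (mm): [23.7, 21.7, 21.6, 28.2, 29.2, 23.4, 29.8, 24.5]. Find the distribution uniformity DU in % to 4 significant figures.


Approach: apply the low-quarter distribution uniformity, DU = (mean of lowest quarter of readings / overall mean)*100.
sorted lowest 2 of 8: [21.6, 21.7] -> mean = 21.6500 mm
overall mean = 25.2625 mm
DU = (21.6500/25.2625)*100 = 85.70 %
Therefore the distribution uniformity DU = 85.70 %.


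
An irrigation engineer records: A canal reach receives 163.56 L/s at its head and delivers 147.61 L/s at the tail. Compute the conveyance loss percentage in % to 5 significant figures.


Approach: apply the conveyance loss ratio, loss% = ((Q_head - Q_tail)/Q_head)*100.
loss = ((163.56 - 147.61)/163.56)*100 = 9.7518 %
Therefore the conveyance loss percentage = 9.7518 %.


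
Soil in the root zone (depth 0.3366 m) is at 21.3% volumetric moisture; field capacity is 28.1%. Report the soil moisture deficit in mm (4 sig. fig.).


Approach: apply the soil moisture deficit relation, SMD = (FC - theta)/100 * depth * 1000.
SMD = (28.1 - 21.3)/100 * 0.3366 * 1000 = 22.89 mm
Therefore the soil moisture deficit = 22.89 mm.


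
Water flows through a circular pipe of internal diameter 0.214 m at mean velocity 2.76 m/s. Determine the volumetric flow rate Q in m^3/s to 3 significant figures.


Approach: apply the continuity equation for pipe flow, Q = A * v with A = pi*(D/2)^2.
A = pi*(0.214/2)^2 = 0.035968 m^2
Q = 0.035968 * 2.76 = 0.0993 m^3/s
Therefore the volumetric flow rate Q = 0.0993 m^3/s.


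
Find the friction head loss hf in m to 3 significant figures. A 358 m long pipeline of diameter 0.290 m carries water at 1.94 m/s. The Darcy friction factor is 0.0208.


Approach: apply the Darcy-Weisbach equation, hf = f*(L/D)*(v^2/(2g)).
hf = 0.0208 * (358/0.290) * (1.94^2 / (2*9.81))
hf = 4.93 m
Therefore the friction head loss hf = 4.93 m.


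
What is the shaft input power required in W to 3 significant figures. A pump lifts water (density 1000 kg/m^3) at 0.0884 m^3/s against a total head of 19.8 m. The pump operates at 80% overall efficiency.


Approach: apply hydraulic power then efficiency conversion, P = rho*g*Q*H; P_in = P/eta.
Step 1 — hydraulic power (P = rho*g*Q*H):
  P = 1000 * 9.81 * 0.0884 * 19.8 = 17171 W
Step 2 — input power: P_in = P/eta = 17171 / 0.8 = 21500 W
Therefore the shaft input power required = 21500 W.


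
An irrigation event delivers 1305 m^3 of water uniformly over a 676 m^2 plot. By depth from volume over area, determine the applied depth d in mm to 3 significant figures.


Approach: apply depth from volume over area, d = (V/A)*1000.
d = (1305 / 676) * 1000 = 1930 mm
Therefore the applied depth d = 1930 mm.


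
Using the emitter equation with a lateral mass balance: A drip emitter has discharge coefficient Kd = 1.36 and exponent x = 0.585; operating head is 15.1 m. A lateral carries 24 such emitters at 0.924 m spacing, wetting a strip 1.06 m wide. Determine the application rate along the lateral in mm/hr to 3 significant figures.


Approach: apply the emitter equation with a lateral mass balance, q = Kd*h^x; Q = n*q; rate = Q/(n*spacing*width).
Step 1 — single emitter flow (q = Kd*h^x):
  q = 1.36 * 15.1^0.585 = 6.6564 L/hr
Step 2 — total lateral flow: Q = 24 * 6.6564 = 159.75 L/hr
Step 3 — wetted area: A = 24 * 0.924 * 1.06 = 23.507 m^2
Step 4 — application rate: Q/A = 159.75/23.507 = 6.80 mm/hr
Therefore the application rate along the lateral = 6.80 mm/hr.


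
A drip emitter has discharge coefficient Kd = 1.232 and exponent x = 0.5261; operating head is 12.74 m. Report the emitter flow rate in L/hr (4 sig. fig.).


Approach: apply the emitter characteristic equation, q = Kd * h^x.
q = 1.232 * 12.74^0.5261 = 4.699 L/hr
Therefore the emitter flow rate = 4.699 L/hr.


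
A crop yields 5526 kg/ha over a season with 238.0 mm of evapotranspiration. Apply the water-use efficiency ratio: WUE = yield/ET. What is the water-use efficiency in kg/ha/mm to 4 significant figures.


WUE = 5526 / 238.0 = 23.22 kg/ha/mm
Therefore the water-use efficiency = 23.22 kg/ha/mm.


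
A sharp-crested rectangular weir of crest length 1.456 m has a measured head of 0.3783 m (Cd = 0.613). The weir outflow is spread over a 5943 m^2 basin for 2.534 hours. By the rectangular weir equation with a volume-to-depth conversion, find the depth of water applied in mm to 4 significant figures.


Approach: apply the rectangular weir equation with a volume-to-depth conversion, Q = (2/3)*Cd*L*sqrt(2g)*H^1.5; d = Q*t/A * 1000.
Step 1 — weir discharge:
  Q = (2/3)*0.613*1.456*sqrt(2*9.81)*0.3783^1.5 = 0.613246 m^3/s
Step 2 — volume: V = 0.613246 * 2.534*3600 = 5594.27 m^3
Step 3 — depth: d = V/A * 1000 = 5594.27/5943 * 1000 = 941.3 mm
Therefore the depth of water applied = 941.3 mm.


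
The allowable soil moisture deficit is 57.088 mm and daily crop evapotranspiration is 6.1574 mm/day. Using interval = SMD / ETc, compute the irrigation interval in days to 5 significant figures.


interval = 57.088 / 6.1574 = 9.2714 days
Therefore the irrigation interval = 9.2714 days.


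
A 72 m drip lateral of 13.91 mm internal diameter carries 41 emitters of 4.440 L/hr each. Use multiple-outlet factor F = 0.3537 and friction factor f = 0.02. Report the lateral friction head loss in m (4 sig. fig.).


Approach: apply Darcy-Weisbach with the multiple-outlet F-factor, Q = n*q/(3600*1000) m^3/s; v = Q/A; hf = F*f*(L/D)*(v^2/(2g)).
Q = 41*4.440/(3600*1000) = 5.05667e-05 m^3/s
A = pi*(13.91e-3/2)^2 = 1.51965e-04 m^2, so v = Q/A = 0.332752 m/s
hf = 0.3537*0.02*(72/0.01391)*(0.332752^2/(2*9.81)) = 0.2066 m
Therefore the lateral friction head loss = 0.2066 m.


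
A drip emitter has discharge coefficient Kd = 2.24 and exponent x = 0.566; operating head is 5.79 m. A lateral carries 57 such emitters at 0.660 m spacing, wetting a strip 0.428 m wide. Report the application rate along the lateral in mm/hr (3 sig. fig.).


Approach: apply the emitter equation with a lateral mass balance, q = Kd*h^x; Q = n*q; rate = Q/(n*spacing*width).
Step 1 — single emitter flow (q = Kd*h^x):
  q = 2.24 * 5.79^0.566 = 6.0524 L/hr
Step 2 — total lateral flow: Q = 57 * 6.0524 = 344.98 L/hr
Step 3 — wetted area: A = 57 * 0.660 * 0.428 = 16.101 m^2
Step 4 — application rate: Q/A = 344.98/16.101 = 21.4 mm/hr
Therefore the application rate along the lateral = 21.4 mm/hr.


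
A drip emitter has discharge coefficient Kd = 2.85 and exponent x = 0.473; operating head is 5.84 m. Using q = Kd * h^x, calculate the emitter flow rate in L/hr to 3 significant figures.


q = 2.85 * 5.84^0.473 = 6.57 L/hr
Therefore the emitter flow rate = 6.57 L/hr.


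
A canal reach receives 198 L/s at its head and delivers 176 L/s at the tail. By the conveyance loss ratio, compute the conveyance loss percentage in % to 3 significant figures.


Approach: apply the conveyance loss ratio, loss% = ((Q_head - Q_tail)/Q_head)*100.
loss = ((198 - 176)/198)*100 = 11.1 %
Therefore the conveyance loss percentage = 11.1 %.


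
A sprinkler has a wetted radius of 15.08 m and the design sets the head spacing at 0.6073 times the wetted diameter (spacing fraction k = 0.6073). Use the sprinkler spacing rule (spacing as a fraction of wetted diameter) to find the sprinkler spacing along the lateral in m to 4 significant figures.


Approach: apply the sprinkler spacing rule (spacing as a fraction of wetted diameter), S = k*(2*R).
S = 0.6073 * (2 * 15.08) = 18.32 m
Therefore the sprinkler spacing along the lateral = 18.32 m.


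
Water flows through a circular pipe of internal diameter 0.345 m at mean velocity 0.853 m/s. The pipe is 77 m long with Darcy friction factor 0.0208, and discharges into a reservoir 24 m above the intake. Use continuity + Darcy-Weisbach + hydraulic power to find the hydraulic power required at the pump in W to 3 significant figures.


Approach: apply continuity + Darcy-Weisbach + hydraulic power, Q = A*v; hf = f*(L/D)*(v^2/(2g)); H = static + hf; P = rho*g*Q*H.
Step 1 — flow rate (continuity, Q = A*v):
  A = pi*(0.345/2)^2 = 0.093482 m^2
  Q = 0.093482 * 0.853 = 0.079740 m^3/s
Step 2 — friction head loss (Darcy-Weisbach):
  hf = 0.0208 * (77/0.345) * (0.853^2 / (2*9.81))
  hf = 0.17216 m
Step 3 — total head: H = 24 + 0.17216 = 24.172 m
Step 4 — hydraulic power (P = rho*g*Q*H):
  P = 1000 * 9.81 * 0.079740 * 24.172 = 18900 W
Therefore the hydraulic power required at the pump = 18900 W.


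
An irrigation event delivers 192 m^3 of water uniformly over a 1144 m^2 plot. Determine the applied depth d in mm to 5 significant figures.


Approach: apply depth from volume over area, d = (V/A)*1000.
d = (192 / 1144) * 1000 = 167.83 mm
Therefore the applied depth d = 167.83 mm.


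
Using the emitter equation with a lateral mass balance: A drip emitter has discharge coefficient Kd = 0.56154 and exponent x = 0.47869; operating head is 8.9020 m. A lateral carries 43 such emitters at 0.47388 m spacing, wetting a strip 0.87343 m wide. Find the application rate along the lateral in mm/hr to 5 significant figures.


Approach: apply the emitter equation with a lateral mass balance, q = Kd*h^x; Q = n*q; rate = Q/(n*spacing*width).
Step 1 — single emitter flow (q = Kd*h^x):
  q = 0.56154 * 8.9020^0.47869 = 1.599156 L/hr
Step 2 — total lateral flow: Q = 43 * 1.599156 = 68.76372 L/hr
Step 3 — wetted area: A = 43 * 0.47388 * 0.87343 = 17.79774 m^2
Step 4 — application rate: Q/A = 68.76372/17.79774 = 3.8636 mm/hr
Therefore the application rate along the lateral = 3.8636 mm/hr.


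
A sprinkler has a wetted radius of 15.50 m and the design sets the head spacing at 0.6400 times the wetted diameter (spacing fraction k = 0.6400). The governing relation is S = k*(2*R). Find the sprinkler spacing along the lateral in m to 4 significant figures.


S = 0.6400 * (2 * 15.50) = 19.84 m
Therefore the sprinkler spacing along the lateral = 19.84 m.


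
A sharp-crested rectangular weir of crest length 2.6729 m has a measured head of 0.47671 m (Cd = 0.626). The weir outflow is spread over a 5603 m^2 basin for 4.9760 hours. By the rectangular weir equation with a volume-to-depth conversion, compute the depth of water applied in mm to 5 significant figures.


Approach: apply the rectangular weir equation with a volume-to-depth conversion, Q = (2/3)*Cd*L*sqrt(2g)*H^1.5; d = Q*t/A * 1000.
Step 1 — weir discharge:
  Q = (2/3)*0.626*2.6729*sqrt(2*9.81)*0.47671^1.5 = 1.626285 m^3/s
Step 2 — volume: V = 1.626285 * 4.9760*3600 = 29132.62 m^3
Step 3 — depth: d = V/A * 1000 = 29132.62/5603 * 1000 = 5199.5 mm
Therefore the depth of water applied = 5199.5 mm.


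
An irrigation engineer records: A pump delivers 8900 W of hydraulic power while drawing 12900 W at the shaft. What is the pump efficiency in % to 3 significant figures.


Approach: apply the efficiency ratio, eta = (P_out/P_in)*100.
eta = (8900 / 12900) * 100 = 69.0 %
Therefore the pump efficiency = 69.0 %.


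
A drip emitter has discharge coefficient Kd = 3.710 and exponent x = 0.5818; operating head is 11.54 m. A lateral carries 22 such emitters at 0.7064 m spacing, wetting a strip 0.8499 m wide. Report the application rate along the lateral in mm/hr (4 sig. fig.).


Approach: apply the emitter equation with a lateral mass balance, q = Kd*h^x; Q = n*q; rate = Q/(n*spacing*width).
Step 1 — single emitter flow (q = Kd*h^x):
  q = 3.710 * 11.54^0.5818 = 15.3945 L/hr
Step 2 — total lateral flow: Q = 22 * 15.3945 = 338.679 L/hr
Step 3 — wetted area: A = 22 * 0.7064 * 0.8499 = 13.2081 m^2
Step 4 — application rate: Q/A = 338.679/13.2081 = 25.64 mm/hr
Therefore the application rate along the lateral = 25.64 mm/hr.


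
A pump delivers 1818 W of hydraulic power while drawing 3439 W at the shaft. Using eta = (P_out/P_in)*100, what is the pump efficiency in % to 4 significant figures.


eta = (1818 / 3439) * 100 = 52.86 %
Therefore the pump efficiency = 52.86 %.


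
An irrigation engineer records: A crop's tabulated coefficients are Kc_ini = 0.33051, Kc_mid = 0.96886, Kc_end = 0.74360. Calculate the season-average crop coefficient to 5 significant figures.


Approach: apply a simple seasonal average, Kc_avg = (Kc_ini + Kc_mid + Kc_end)/3.
Kc_avg = (0.33051 + 0.96886 + 0.74360)/3 = 0.68099
Therefore the season-average crop coefficient = 0.68099.


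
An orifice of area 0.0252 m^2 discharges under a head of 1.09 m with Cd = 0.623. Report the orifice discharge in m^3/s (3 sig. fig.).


Approach: apply the orifice equation, Q = Cd*A*sqrt(2*g*h).
Q = 0.623 * 0.0252 * sqrt(2*9.81*1.09) = 0.0726 m^3/s
Therefore the orifice discharge = 0.0726 m^3/s.


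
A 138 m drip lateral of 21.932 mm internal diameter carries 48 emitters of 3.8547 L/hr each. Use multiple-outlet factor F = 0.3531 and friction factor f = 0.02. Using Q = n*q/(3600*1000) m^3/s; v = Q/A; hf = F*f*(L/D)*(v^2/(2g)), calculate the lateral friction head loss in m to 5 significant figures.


Q = 48*3.8547/(3600*1000) = 5.139600e-05 m^3/s
A = pi*(21.932e-3/2)^2 = 3.777864e-04 m^2, so v = Q/A = 0.1360451 m/s
hf = 0.3531*0.02*(138/0.021932)*(0.1360451^2/(2*9.81)) = 0.041918 m
Therefore the lateral friction head loss = 0.041918 m.


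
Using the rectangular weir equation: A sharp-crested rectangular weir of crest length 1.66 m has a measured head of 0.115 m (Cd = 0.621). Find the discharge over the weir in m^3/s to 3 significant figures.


Approach: apply the rectangular weir equation, Q = (2/3)*Cd*L*sqrt(2g)*H^1.5.
Q = (2/3)*0.621*1.66*sqrt(2*9.81)*0.115^1.5 = 0.119 m^3/s
Therefore the discharge over the weir = 0.119 m^3/s.


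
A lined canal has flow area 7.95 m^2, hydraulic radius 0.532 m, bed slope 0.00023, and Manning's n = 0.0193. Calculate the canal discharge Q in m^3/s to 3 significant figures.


Approach: apply Manning's equation, Q = (1/n)*A*R^(2/3)*S^(1/2).
Q = (1/0.0193) * 7.95 * 0.532^(2/3) * 0.00023^(1/2) = 4.10 m^3/s
Therefore the canal discharge Q = 4.10 m^3/s.


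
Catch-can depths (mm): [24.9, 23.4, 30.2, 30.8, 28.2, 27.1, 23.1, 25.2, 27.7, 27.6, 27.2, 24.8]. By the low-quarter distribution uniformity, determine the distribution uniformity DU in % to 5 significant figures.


Approach: apply the low-quarter distribution uniformity, DU = (mean of lowest quarter of readings / overall mean)*100.
sorted lowest 3 of 12: [23.1, 23.4, 24.8] -> mean = 23.76667 mm
overall mean = 26.68333 mm
DU = (23.76667/26.68333)*100 = 89.069 %
Therefore the distribution uniformity DU = 89.069 %.


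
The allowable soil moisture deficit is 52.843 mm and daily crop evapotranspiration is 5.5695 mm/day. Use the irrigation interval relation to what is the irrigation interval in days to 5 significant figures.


Approach: apply the irrigation interval relation, interval = SMD / ETc.
interval = 52.843 / 5.5695 = 9.4879 days
Therefore the irrigation interval = 9.4879 days.


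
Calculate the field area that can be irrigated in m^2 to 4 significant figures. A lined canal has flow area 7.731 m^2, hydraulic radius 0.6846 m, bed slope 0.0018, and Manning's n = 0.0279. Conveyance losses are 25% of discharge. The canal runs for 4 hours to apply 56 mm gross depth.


Approach: apply Manning's equation with a conveyance and depth budget, Q = (1/n)*A*R^(2/3)*S^(1/2); Q_field = Q*(1-loss); Area = Q_field*t/(d/1000).
Step 1 — canal discharge (Manning's equation):
  Q = (1/0.0279) * 7.731 * 0.6846^(2/3) * 0.0018^(1/2) = 9.13185 m^3/s
Step 2 — delivered flow: Q_field = 9.13185*(1 - 25/100) = 6.84889 m^3/s
Step 3 — volume delivered: V = 6.84889 * 4*3600 = 98624.0 m^3
Step 4 — area served: A = V / (depth/1000) = 98624.0 / 0.056 = 1761000 m^2
Therefore the field area that can be irrigated = 1761000 m^2.


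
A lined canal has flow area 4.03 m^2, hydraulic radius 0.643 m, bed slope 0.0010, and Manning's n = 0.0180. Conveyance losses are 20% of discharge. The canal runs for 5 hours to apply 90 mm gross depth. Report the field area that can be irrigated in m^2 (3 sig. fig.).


Approach: apply Manning's equation with a conveyance and depth budget, Q = (1/n)*A*R^(2/3)*S^(1/2); Q_field = Q*(1-loss); Area = Q_field*t/(d/1000).
Step 1 — canal discharge (Manning's equation):
  Q = (1/0.0180) * 4.03 * 0.643^(2/3) * 0.0010^(1/2) = 5.2744 m^3/s
Step 2 — delivered flow: Q_field = 5.2744*(1 - 20/100) = 4.2195 m^3/s
Step 3 — volume delivered: V = 4.2195 * 5*3600 = 75951 m^3
Step 4 — area served: A = V / (depth/1000) = 75951 / 0.09 = 844000 m^2
Therefore the field area that can be irrigated = 844000 m^2.
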